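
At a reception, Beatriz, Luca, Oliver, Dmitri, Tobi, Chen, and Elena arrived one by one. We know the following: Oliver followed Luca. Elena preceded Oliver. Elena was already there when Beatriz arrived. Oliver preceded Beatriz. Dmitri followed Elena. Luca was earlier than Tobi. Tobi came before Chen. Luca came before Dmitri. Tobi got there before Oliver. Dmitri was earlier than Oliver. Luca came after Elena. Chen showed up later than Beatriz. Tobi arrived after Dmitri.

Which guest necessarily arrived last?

Every other guest has a chain of constraints placing them before Chen, so Chen is last.

Chen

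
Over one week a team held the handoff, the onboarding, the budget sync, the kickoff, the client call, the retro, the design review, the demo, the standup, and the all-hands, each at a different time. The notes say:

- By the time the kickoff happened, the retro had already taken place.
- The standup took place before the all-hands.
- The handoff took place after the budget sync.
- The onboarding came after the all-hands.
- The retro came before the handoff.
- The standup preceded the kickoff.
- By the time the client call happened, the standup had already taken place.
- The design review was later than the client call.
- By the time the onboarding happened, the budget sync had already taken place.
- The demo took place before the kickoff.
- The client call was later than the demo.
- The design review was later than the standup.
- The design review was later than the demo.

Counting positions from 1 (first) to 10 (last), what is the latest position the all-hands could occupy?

The all-hands must come before the onboarding — 1 meeting forced after it.
Everything else can be placed before the all-hands in some valid order, so the all-hands can sit as late as position 10 − 1 = 9.

9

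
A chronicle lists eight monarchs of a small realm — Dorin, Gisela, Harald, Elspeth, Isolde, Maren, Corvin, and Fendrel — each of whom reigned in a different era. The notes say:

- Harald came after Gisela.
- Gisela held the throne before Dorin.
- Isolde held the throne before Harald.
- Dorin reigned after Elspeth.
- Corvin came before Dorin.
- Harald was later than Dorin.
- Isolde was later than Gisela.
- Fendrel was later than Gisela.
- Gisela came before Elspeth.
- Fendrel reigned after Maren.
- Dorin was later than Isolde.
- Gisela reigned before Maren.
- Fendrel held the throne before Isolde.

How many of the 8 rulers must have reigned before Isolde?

Directly stated before Isolde: Fendrel and Gisela.
Maren reaches Isolde via Maren → Fendrel → Isolde.
That's Fendrel, Gisela, and Maren — 3 in all.

3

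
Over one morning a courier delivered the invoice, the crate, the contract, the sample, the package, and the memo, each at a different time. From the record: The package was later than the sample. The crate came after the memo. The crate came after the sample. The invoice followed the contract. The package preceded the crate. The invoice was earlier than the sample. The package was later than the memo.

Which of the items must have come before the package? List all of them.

the contract, the invoice, the memo, the sample

Directly stated before the package: the memo and the sample.
The contract reaches the package via the contract → the invoice → the sample → the package.
The invoice reaches the package via the invoice → the sample → the package.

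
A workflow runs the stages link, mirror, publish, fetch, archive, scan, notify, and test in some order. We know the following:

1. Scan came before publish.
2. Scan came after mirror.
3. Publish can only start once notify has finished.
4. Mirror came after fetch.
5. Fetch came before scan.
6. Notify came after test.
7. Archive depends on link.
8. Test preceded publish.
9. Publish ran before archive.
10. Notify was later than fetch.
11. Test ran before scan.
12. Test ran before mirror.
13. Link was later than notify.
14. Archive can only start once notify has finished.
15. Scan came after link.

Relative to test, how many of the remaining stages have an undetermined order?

1

Forced after test: archive, link, mirror, notify, publish, and scan.
That leaves fetch with no forced order relative to test — 1.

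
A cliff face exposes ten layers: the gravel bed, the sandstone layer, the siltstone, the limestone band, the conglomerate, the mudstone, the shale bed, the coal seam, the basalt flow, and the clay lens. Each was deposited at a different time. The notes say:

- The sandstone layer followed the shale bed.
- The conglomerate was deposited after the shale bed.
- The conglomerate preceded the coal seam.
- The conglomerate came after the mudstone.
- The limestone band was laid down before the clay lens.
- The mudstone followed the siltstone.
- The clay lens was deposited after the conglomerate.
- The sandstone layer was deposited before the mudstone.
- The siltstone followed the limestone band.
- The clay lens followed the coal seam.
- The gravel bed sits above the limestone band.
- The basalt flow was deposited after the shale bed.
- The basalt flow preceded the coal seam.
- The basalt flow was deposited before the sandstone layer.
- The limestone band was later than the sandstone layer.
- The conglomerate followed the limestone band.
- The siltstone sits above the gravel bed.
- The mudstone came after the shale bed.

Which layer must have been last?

Every other layer has a chain of constraints placing it before the clay lens, so the clay lens is last.

the clay lens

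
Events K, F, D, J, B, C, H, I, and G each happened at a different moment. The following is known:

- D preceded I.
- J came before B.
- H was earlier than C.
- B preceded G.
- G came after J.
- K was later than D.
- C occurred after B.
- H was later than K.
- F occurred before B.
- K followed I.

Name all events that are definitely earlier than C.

B, D, F, H, I, J, K

Directly stated before C: B and H.
D reaches C via D → K → H → C.
F reaches C via F → B → C.
I reaches C via I → K → H → C.
Likewise J and K each reach C by chaining the stated constraints.
No chain forces G ahead of C.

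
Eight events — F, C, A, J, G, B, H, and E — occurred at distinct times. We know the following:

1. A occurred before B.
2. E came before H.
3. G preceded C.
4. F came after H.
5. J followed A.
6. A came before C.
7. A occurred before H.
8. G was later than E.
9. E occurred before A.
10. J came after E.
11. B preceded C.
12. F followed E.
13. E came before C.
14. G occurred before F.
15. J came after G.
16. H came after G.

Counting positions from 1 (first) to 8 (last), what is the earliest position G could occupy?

2

E must come before G — 1 forced predecessor.
Nothing else is forced ahead of G, so its earliest slot is position 1 + 1 = 2.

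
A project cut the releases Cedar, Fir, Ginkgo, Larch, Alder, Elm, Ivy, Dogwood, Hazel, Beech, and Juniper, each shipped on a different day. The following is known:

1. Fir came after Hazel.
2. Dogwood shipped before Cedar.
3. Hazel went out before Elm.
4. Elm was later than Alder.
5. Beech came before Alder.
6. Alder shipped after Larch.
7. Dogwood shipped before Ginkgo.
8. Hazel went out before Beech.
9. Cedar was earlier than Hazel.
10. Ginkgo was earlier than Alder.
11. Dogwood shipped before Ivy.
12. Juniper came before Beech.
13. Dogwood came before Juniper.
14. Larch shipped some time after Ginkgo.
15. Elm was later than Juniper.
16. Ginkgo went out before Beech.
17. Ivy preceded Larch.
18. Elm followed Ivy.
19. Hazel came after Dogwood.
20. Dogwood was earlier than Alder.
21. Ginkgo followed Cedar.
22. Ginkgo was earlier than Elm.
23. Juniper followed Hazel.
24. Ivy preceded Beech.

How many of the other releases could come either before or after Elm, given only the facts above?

1

Forced before Elm: Alder, Beech, Cedar, Dogwood, Ginkgo, Hazel, Ivy, Juniper, and Larch.
That leaves Fir with no forced order relative to Elm — 1.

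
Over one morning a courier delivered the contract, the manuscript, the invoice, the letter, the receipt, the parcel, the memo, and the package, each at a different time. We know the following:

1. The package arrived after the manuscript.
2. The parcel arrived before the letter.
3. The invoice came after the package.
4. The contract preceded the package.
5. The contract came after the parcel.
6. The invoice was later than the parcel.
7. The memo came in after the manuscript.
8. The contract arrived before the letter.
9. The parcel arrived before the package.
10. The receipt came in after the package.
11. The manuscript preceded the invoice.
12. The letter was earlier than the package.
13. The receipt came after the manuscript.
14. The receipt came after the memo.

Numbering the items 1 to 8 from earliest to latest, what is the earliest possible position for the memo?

2

The manuscript must come before the memo — 1 forced predecessor.
Nothing else is forced ahead of the memo, so its earliest slot is position 1 + 1 = 2.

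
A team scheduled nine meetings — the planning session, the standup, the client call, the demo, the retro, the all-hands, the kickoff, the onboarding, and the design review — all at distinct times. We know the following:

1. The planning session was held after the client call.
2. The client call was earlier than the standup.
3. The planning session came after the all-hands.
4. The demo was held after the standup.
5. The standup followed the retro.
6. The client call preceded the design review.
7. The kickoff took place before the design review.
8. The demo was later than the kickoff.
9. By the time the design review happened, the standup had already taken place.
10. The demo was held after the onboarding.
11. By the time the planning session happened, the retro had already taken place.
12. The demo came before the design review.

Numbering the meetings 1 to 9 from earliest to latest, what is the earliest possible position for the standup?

3

The client call and the retro must both come before the standup — 2 forced predecessors.
Nothing else is forced ahead of the standup, so its earliest slot is position 2 + 1 = 3.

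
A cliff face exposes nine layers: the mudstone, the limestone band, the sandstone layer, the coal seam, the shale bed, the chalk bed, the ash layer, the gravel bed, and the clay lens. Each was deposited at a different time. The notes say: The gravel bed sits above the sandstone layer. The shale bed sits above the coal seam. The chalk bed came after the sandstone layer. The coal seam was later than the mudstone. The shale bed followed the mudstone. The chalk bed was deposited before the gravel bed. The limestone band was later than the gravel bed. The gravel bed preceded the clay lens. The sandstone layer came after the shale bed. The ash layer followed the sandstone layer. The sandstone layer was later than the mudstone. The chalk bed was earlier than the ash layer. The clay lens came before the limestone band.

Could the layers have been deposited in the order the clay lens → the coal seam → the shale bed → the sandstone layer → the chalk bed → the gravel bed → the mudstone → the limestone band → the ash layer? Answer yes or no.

The constraints require the gravel bed before the clay lens, but in the proposed sequence the clay lens appears ahead of the gravel bed. That one violation is enough.

no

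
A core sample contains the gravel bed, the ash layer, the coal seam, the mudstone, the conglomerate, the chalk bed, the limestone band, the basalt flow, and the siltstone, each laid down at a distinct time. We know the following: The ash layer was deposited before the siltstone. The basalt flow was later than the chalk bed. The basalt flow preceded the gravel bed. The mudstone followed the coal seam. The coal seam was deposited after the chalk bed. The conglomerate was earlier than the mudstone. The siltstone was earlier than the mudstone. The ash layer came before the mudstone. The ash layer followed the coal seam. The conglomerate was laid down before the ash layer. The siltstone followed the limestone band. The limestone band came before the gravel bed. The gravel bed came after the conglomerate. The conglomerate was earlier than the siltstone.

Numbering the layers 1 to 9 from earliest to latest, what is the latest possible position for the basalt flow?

The basalt flow must come before the gravel bed — 1 layer forced after it.
Everything else can be placed before the basalt flow in some valid order, so the basalt flow can sit as late as position 9 − 1 = 8.

8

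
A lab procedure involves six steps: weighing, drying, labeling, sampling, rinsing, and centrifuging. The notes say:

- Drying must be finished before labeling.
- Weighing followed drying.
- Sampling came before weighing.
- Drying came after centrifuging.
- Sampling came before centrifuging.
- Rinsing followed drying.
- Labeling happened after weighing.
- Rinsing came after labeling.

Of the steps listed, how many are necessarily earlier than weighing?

Directly stated before weighing: drying and sampling.
Centrifuging reaches weighing via centrifuging → drying → weighing.
That's centrifuging, drying, and sampling — 3 in all.

3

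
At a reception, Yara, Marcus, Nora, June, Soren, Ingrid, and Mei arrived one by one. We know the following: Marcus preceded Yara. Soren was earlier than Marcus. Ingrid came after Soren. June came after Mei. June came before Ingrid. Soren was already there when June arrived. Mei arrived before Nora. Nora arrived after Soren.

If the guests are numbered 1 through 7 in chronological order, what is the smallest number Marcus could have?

2

Soren must come before Marcus — 1 forced predecessor.
Nothing else is forced ahead of Marcus, so their earliest slot is position 1 + 1 = 2.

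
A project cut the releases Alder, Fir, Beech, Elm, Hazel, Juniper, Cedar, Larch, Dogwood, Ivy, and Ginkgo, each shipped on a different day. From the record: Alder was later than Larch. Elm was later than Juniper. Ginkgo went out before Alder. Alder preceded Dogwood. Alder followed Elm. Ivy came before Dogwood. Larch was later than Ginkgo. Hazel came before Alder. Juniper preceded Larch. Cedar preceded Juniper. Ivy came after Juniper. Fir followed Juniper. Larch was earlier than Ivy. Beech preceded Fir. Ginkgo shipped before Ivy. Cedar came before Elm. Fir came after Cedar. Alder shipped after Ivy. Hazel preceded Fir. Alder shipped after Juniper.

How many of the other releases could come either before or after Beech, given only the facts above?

9

Forced after Beech: Fir.
That leaves Alder, Cedar, Dogwood, Elm, Ginkgo, Hazel, Ivy, Juniper, and Larch with no forced order relative to Beech — 9.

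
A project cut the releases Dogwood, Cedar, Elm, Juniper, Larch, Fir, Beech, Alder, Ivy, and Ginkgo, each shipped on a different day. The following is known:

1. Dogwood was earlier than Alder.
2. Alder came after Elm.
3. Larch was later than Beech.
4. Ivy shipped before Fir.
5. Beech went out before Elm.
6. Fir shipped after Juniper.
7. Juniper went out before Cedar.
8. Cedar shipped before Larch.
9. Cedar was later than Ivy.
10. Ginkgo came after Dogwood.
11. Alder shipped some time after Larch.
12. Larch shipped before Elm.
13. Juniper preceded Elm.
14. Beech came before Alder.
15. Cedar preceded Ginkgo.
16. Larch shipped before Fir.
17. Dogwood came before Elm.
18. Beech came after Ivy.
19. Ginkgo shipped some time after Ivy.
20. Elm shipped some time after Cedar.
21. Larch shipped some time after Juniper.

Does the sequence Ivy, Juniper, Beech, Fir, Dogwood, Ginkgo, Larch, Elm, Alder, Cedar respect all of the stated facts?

The constraints require Cedar before Elm, but in the proposed sequence Elm appears ahead of Cedar. That one violation is enough.

no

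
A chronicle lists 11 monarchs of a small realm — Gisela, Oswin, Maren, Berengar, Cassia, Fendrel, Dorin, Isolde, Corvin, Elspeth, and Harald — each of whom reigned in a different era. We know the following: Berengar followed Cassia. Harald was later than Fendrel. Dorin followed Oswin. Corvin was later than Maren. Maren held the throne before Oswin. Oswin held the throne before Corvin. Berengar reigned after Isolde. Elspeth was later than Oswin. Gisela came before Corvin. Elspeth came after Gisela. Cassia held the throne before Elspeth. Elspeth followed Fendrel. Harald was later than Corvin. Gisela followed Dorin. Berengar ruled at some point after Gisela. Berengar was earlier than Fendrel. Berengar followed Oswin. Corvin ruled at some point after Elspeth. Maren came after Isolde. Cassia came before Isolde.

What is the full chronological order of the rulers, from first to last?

Cassia, Isolde, Maren, Oswin, Dorin, Gisela, Berengar, Fendrel, Elspeth, Corvin, Harald

The constraints fix every adjacent pair, so only one ordering works:
Cassia → Isolde → Maren → Oswin → Dorin → Gisela → Berengar → Fendrel → Elspeth → Corvin → Harald.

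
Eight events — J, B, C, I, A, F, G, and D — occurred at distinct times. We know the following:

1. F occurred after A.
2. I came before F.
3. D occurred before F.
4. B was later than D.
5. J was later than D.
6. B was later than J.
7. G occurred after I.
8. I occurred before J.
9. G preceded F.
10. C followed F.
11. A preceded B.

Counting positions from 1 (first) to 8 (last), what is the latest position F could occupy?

7

F must come before C — 1 event forced after it.
Everything else can be placed before F in some valid order, so F can sit as late as position 8 − 1 = 7.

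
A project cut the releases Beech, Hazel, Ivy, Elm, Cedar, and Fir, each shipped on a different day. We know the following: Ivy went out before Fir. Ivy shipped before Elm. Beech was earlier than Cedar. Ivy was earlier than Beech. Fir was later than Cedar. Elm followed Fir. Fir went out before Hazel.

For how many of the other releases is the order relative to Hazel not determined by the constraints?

Forced before Hazel: Beech, Cedar, Fir, and Ivy.
That leaves Elm with no forced order relative to Hazel — 1.

1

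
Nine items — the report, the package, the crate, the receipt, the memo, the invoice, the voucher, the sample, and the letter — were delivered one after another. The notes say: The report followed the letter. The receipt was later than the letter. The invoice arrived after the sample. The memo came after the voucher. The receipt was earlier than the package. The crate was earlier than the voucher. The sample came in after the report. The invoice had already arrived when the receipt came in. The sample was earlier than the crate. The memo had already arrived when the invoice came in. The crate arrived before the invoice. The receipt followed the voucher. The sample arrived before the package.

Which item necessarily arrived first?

the letter

The letter has a chain of constraints placing it before every other item, so the letter must be first.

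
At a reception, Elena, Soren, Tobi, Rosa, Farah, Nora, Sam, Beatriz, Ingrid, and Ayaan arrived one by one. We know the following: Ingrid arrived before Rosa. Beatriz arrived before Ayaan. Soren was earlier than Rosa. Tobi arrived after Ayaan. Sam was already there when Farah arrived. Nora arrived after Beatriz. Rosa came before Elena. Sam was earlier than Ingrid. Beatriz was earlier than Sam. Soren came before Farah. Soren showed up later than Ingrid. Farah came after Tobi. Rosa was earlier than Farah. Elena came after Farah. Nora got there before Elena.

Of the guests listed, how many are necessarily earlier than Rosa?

4

Directly stated before Rosa: Ingrid and Soren.
Beatriz reaches Rosa via Beatriz → Sam → Ingrid → Rosa.
Sam reaches Rosa via Sam → Ingrid → Rosa.
No chain forces Nora (or any of the others) ahead of Rosa.
That's Beatriz, Ingrid, Sam, and Soren — 4 in all.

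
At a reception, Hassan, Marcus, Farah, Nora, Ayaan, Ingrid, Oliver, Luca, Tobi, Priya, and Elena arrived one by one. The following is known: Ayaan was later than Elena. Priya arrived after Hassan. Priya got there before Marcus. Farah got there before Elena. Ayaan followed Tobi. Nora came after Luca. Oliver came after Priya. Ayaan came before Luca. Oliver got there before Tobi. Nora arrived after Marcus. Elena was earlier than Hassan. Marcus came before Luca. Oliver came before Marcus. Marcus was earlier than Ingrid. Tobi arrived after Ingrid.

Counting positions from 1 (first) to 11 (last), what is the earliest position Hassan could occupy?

3

Elena and Farah must both come before Hassan — 2 forced predecessors.
Nothing else is forced ahead of Hassan, so their earliest slot is position 2 + 1 = 3.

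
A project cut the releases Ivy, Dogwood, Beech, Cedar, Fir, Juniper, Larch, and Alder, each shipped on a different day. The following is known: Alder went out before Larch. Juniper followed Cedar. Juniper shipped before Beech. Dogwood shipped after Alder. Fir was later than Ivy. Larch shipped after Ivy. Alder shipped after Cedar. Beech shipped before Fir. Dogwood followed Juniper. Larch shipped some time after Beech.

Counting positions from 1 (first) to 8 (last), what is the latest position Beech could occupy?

Beech must come before Fir and Larch — 2 releases forced after it.
Everything else can be placed before Beech in some valid order, so Beech can sit as late as position 8 − 2 = 6.

6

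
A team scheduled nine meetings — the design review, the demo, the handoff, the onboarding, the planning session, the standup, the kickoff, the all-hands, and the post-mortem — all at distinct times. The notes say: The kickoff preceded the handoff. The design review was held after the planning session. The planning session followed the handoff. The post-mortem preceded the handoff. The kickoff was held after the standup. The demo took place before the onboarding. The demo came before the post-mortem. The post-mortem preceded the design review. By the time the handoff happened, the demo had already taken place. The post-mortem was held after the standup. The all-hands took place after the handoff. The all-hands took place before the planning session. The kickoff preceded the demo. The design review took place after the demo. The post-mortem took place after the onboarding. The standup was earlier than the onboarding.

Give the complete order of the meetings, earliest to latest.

The constraints fix every adjacent pair, so only one ordering works:
the standup → the kickoff → the demo → the onboarding → the post-mortem → the handoff → the all-hands → the planning session → the design review.

the standup, the kickoff, the demo, the onboarding, the post-mortem, the handoff, the all-hands, the planning session, the design review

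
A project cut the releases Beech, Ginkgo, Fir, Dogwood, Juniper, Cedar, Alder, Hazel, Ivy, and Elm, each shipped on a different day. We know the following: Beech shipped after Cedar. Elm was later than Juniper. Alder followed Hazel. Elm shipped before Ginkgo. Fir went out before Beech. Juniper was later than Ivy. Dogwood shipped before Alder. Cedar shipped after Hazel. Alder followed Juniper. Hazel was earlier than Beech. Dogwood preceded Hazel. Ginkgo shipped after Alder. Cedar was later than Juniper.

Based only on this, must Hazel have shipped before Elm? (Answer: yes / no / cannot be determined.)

No chain of stated constraints runs from Hazel to Elm, and none runs from Elm to Hazel either.
So the relative order of Hazel and Elm is not fixed by the given facts.

cannot be determined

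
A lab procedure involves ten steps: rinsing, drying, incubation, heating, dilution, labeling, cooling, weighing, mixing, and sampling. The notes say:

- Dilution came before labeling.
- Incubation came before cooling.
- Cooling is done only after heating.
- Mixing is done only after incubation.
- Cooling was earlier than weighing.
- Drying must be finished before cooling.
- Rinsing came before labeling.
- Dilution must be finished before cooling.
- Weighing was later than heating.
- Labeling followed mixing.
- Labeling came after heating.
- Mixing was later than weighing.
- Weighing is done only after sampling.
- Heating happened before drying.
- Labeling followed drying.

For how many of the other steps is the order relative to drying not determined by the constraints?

4

Forced before drying: heating; forced after drying: cooling, labeling, mixing, and weighing.
That leaves dilution, incubation, rinsing, and sampling with no forced order relative to drying — 4.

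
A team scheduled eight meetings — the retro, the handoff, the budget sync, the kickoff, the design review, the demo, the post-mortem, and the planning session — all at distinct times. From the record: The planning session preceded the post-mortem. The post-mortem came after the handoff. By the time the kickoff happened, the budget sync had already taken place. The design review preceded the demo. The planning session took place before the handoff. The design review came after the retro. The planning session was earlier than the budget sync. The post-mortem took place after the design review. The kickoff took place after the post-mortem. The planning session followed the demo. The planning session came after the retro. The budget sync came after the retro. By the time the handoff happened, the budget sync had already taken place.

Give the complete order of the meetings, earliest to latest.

The constraints fix every adjacent pair, so only one ordering works:
the retro → the design review → the demo → the planning session → the budget sync → the handoff → the post-mortem → the kickoff.

the retro, the design review, the demo, the planning session, the budget sync, the handoff, the post-mortem, the kickoff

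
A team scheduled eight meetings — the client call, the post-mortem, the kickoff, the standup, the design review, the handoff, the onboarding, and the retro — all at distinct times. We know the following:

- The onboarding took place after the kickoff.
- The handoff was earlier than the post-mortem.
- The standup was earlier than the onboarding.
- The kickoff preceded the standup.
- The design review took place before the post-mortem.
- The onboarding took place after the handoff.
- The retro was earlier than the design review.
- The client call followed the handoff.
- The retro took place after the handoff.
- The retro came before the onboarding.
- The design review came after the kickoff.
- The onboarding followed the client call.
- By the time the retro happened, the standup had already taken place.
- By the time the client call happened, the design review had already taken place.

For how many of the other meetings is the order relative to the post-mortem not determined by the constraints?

Forced before the post-mortem: the design review, the handoff, the kickoff, the retro, and the standup.
That leaves the client call and the onboarding with no forced order relative to the post-mortem — 2.

2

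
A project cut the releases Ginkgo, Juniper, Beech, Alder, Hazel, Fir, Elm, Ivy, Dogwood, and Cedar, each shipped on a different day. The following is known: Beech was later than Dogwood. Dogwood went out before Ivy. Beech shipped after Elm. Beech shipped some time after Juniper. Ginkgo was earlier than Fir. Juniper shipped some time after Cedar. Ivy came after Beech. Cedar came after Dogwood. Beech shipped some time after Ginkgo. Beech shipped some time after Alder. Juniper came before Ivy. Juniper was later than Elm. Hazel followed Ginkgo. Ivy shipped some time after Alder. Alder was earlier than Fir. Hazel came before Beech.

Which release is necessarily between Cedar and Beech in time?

Juniper

Tracing the constraints gives Cedar → Juniper → Beech, so Juniper sits after Cedar and before Beech.
No other release is forced both after Cedar and before Beech.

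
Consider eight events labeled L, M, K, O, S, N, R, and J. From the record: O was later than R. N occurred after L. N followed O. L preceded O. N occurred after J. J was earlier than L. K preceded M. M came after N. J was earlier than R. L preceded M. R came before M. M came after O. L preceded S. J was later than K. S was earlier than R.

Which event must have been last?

Every other event has a chain of constraints placing it before M, so M is last.

M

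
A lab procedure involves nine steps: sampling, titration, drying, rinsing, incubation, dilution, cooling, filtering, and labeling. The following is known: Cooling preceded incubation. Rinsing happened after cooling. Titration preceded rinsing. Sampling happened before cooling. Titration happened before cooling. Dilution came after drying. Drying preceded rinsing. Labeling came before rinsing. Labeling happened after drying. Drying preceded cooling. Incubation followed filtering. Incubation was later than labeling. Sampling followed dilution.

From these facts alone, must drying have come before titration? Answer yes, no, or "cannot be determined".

cannot be determined

No chain of stated constraints runs from drying to titration, and none runs from titration to drying either.
So the relative order of drying and titration is not fixed by the given facts.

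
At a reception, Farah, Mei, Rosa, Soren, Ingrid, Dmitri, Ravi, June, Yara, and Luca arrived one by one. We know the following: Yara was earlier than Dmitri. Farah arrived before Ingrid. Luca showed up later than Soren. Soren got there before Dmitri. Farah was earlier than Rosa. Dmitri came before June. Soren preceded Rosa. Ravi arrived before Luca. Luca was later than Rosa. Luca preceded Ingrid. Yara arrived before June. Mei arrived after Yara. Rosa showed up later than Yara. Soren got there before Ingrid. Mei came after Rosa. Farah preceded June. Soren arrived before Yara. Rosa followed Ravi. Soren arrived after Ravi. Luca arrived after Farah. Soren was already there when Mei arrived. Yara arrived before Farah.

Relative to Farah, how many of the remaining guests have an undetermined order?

1

Forced before Farah: Ravi, Soren, and Yara; forced after Farah: Ingrid, June, Luca, Mei, and Rosa.
That leaves Dmitri with no forced order relative to Farah — 1.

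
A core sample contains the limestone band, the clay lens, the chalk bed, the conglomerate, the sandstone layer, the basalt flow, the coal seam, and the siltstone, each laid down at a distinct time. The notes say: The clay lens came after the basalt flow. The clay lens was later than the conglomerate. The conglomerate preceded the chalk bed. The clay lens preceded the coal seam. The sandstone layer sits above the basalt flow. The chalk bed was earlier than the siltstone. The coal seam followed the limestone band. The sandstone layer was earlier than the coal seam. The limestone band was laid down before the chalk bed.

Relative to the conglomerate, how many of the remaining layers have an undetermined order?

3

Forced after the conglomerate: the chalk bed, the clay lens, the coal seam, and the siltstone.
That leaves the basalt flow, the limestone band, and the sandstone layer with no forced order relative to the conglomerate — 3.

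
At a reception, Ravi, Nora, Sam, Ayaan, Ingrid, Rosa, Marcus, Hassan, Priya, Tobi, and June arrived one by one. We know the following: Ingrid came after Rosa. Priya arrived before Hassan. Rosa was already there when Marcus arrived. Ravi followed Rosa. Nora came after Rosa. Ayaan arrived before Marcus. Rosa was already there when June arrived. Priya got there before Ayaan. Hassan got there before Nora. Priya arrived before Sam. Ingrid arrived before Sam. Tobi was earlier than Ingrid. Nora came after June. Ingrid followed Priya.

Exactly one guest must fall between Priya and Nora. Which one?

Tracing the constraints gives Priya → Hassan → Nora, so Hassan sits after Priya and before Nora.
No other guest is forced both after Priya and before Nora.

Hassan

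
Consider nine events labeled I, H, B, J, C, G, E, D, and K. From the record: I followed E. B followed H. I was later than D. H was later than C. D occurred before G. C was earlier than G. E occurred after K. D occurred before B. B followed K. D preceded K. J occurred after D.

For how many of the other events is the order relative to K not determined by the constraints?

4

Forced before K: D; forced after K: B, E, and I.
That leaves C, G, H, and J with no forced order relative to K — 4.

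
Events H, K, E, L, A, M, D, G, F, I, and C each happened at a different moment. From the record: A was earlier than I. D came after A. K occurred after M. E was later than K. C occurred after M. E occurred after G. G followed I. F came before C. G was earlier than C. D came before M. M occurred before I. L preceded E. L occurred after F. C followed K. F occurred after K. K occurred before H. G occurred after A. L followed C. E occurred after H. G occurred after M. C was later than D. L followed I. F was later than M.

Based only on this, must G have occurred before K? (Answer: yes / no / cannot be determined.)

No chain of stated constraints runs from G to K, and none runs from K to G either.
So the relative order of G and K is not fixed by the given facts.

cannot be determined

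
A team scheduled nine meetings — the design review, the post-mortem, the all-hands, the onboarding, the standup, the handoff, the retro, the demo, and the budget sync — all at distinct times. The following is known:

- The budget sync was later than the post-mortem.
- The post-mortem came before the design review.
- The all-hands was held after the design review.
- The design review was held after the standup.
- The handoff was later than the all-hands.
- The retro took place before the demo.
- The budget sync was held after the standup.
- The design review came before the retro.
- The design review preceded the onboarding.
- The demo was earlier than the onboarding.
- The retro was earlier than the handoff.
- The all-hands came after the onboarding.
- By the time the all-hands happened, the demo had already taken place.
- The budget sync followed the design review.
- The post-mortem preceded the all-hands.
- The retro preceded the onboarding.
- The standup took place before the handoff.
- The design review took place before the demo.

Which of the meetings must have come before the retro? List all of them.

the design review, the post-mortem, the standup

Directly stated before the retro: the design review.
The post-mortem reaches the retro via the post-mortem → the design review → the retro.
The standup reaches the retro via the standup → the design review → the retro.
No chain forces the handoff (or any of the others) ahead of the retro.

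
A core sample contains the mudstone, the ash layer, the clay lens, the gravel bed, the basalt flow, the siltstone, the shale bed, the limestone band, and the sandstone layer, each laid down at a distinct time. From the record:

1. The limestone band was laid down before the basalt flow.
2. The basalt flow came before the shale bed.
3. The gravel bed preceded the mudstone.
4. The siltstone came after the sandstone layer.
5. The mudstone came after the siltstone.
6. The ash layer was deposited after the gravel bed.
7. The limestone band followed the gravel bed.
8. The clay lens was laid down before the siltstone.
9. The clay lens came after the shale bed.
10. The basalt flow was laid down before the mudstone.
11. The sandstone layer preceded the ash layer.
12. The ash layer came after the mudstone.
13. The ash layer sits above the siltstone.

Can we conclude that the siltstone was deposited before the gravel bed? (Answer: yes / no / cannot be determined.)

no

Tracing the constraints gives the gravel bed → the limestone band → the basalt flow → the shale bed → the clay lens → the siltstone, so the gravel bed must come before the siltstone.
That means the siltstone cannot be before the gravel bed.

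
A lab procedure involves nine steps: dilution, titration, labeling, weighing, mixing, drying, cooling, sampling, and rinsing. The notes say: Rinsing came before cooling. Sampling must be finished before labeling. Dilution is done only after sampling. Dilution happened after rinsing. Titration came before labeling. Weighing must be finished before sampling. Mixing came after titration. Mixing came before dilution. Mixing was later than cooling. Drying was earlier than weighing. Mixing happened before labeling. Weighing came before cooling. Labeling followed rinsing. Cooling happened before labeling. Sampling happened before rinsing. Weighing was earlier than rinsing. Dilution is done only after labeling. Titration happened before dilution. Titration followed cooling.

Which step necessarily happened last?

Every other step has a chain of constraints placing it before dilution, so dilution is last.

dilution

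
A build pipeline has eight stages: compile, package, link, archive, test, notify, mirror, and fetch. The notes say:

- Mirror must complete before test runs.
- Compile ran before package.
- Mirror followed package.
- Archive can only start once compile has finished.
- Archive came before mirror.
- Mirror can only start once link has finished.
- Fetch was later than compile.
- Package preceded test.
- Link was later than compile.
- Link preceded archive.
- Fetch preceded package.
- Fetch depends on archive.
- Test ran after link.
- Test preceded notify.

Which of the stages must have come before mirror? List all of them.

Directly stated before mirror: archive, link, and package.
Compile reaches mirror via compile → link → mirror.
Fetch reaches mirror via fetch → package → mirror.
No chain forces notify (or any of the others) ahead of mirror.

archive, compile, fetch, link, package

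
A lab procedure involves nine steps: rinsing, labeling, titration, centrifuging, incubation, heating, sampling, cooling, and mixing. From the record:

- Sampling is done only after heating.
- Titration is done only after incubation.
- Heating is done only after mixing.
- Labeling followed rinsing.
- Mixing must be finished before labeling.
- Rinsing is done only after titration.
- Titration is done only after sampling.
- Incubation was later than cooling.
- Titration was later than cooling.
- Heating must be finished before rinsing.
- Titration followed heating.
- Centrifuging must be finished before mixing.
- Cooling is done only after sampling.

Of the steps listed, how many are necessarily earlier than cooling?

Directly stated before cooling: sampling.
Centrifuging reaches cooling via centrifuging → mixing → heating → sampling → cooling.
Heating reaches cooling via heating → sampling → cooling.
Mixing reaches cooling via mixing → heating → sampling → cooling.
No chain forces incubation (or any of the others) ahead of cooling.
That's centrifuging, heating, mixing, and sampling — 4 in all.

4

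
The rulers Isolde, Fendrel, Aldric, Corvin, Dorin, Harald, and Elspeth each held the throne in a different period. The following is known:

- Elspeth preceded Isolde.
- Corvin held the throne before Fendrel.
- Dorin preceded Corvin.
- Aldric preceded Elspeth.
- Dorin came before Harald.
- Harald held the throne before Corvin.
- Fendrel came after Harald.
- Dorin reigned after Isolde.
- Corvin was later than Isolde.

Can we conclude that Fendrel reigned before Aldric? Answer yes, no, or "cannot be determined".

Tracing the constraints gives Aldric → Elspeth → Isolde → Corvin → Fendrel, so Aldric must come before Fendrel.
That means Fendrel cannot be before Aldric.

no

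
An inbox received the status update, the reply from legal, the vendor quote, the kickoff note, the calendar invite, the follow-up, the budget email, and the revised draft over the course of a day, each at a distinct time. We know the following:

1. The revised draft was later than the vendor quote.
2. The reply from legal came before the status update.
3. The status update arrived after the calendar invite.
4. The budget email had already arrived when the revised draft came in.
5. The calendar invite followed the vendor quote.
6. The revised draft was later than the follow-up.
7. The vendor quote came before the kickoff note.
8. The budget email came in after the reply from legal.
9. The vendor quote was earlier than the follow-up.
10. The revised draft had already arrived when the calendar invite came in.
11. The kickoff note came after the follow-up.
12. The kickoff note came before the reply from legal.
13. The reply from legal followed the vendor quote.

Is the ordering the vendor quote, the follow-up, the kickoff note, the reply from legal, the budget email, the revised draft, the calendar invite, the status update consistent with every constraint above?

yes

Check each stated constraint against the proposed order — e.g. the vendor quote is ahead of the revised draft; the vendor quote is ahead of the calendar invite. Every pair is in the required order; nothing is violated.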